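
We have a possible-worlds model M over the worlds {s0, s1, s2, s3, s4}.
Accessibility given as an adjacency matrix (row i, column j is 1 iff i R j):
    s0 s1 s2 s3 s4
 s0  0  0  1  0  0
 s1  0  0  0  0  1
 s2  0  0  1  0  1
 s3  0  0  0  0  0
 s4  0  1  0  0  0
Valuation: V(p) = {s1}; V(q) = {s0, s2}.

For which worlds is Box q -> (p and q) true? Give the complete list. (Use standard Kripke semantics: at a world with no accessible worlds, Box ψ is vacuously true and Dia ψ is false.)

Let φ = Box q -> (p and q). Evaluate φ at each world:
  s0 (successors {s2}): φ is false.
  s1 (successors {s4}): φ is true.
  s2 (successors {s2, s4}): φ is true.
  s3 (successors ∅): φ is false.
  s4 (successors {s1}): φ is true.
For instance, at s4:
  At s4: Box q is false, p and q is false, so Box q -> (p and q) is true.
    At s4: Box q requires q at every successor {s1}.
      q fails at s1, so Box q is false at s4.
Satisfying worlds: {s1, s2, s4}

s1, s2, s4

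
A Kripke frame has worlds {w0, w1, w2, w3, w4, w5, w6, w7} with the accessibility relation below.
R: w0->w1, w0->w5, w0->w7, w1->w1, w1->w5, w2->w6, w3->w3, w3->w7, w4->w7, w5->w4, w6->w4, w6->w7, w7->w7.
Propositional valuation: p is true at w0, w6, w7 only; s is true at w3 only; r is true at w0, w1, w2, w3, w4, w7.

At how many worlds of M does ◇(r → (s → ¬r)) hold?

Recall that ◇ψ holds at a world iff ψ holds at some accessible world.
Let φ = ◇(r → (s → ¬r)). Evaluate φ at each world:
  w0 (successors {w1, w5, w7}): φ is true.
  w1 (successors {w1, w5}): φ is true.
  w2 (successors {w6}): φ is true.
  w3 (successors {w3, w7}): φ is true.
  w4 (successors {w7}): φ is true.
  w5 (successors {w4}): φ is true.
  w6 (successors {w4, w7}): φ is true.
  w7 (successors {w7}): φ is true.
For instance, at w7:
  At w7: ◇(r → (s → ¬r)) requires r → (s → ¬r) at some successor in {w7}.
    r → (s → ¬r) holds at w7, so ◇(r → (s → ¬r)) is true at w7.
Satisfying worlds: {w0, w1, w2, w3, w4, w5, w6, w7}

8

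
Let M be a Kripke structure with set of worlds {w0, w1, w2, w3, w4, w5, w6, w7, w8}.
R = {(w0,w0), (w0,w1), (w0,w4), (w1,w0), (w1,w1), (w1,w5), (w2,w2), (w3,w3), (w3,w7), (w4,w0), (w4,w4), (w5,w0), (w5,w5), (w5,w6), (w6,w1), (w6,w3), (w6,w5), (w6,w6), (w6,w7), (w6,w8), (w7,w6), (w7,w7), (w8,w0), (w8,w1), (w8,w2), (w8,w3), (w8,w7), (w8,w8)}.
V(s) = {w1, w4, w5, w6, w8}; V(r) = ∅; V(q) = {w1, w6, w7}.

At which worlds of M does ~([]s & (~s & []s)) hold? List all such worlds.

w0, w1, w2, w3, w4, w5, w6, w7, w8

Let φ = ~([]s & (~s & []s)). Evaluate φ at each world:
  w0 (successors {w0, w1, w4}): φ is true.
  w1 (successors {w0, w1, w5}): φ is true.
  w2 (successors {w2}): φ is true.
  w3 (successors {w3, w7}): φ is true.
  w4 (successors {w0, w4}): φ is true.
  w5 (successors {w0, w5, w6}): φ is true.
  w6 (successors {w1, w3, w5, w6, w7, w8}): φ is true.
  w7 (successors {w6, w7}): φ is true.
  w8 (successors {w0, w1, w2, w3, w7, w8}): φ is true.
For instance, at w0:
  At w0: []s & (~s & []s) is false, so ~([]s & (~s & []s)) is true.
    At w0: []s is false, ~s & []s is false, so []s & (~s & []s) is false.
      At w0: []s requires s at every successor {w0, w1, w4}.
        s fails at w0, so []s is false at w0.
      At w0: ~s is true, []s is false, so ~s & []s is false.
Satisfying worlds: {w0, w1, w2, w3, w4, w5, w6, w7, w8}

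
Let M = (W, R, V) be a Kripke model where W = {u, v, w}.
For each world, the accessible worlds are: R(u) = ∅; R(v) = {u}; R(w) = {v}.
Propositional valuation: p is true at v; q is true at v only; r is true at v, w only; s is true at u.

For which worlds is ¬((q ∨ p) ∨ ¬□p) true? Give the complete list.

u, w

Let φ = ¬((q ∨ p) ∨ ¬□p). Evaluate φ at each world:
  u (successors ∅): φ is true.
  v (successors {u}): φ is false.
  w (successors {v}): φ is true.
For instance, at v:
  At v: (q ∨ p) ∨ ¬□p is true, so ¬((q ∨ p) ∨ ¬□p) is false.
    At v: q ∨ p is true, ¬□p is true, so (q ∨ p) ∨ ¬□p is true.
      At v: □p is false, so ¬□p is true.
Satisfying worlds: {u, w}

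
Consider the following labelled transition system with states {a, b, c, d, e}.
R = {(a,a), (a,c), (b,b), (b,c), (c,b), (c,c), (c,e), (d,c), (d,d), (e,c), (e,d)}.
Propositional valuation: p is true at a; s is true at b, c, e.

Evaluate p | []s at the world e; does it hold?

Recall that []ψ holds at a world iff ψ holds at every accessible world, and <>ψ holds iff ψ holds at some accessible world.
At e: p is false, []s is false, so p | []s is false.
  At e: []s requires s at every successor {c, d}.
    s fails at d, so []s is false at e.

No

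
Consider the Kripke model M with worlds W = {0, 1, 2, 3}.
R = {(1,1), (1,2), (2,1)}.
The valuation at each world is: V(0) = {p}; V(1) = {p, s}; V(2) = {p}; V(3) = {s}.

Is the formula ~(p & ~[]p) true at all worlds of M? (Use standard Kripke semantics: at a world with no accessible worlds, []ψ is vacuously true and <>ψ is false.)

Yes

Recall that []ψ holds at a world iff ψ holds at every accessible world, and <>ψ holds iff ψ holds at some accessible world.
Let φ = ~(p & ~[]p). Evaluate φ at each world:
  0 (successors ∅): φ is true.
  1 (successors {1, 2}): φ is true.
  2 (successors {1}): φ is true.
  3 (successors ∅): φ is true.
For instance, at 1:
  At 1: p & ~[]p is false, so ~(p & ~[]p) is true.
    At 1: p is true, ~[]p is false, so p & ~[]p is false.
      At 1: []p is true, so ~[]p is false.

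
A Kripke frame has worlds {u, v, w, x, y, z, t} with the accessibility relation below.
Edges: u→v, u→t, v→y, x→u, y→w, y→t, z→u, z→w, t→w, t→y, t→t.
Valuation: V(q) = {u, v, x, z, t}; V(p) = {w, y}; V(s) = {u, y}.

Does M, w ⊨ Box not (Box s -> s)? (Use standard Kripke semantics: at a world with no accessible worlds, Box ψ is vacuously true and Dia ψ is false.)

Yes

At w: no accessible worlds, so Box not (Box s -> s) holds vacuously.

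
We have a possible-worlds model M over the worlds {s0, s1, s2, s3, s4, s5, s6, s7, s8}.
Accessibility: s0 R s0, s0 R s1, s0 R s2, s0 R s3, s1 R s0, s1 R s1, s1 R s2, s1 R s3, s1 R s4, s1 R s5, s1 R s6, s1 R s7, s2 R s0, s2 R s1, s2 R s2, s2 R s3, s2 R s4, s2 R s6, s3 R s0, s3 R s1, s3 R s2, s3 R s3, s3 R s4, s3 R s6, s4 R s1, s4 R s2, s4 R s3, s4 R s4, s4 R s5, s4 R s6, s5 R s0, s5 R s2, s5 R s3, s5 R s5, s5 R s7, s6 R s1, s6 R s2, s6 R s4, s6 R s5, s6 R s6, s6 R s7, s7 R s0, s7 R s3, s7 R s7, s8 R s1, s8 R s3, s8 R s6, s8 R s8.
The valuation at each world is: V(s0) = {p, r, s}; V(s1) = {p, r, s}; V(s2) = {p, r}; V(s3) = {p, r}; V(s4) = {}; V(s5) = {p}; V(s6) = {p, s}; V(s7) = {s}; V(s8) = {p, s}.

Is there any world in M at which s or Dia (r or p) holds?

Yes

Let φ = s or Dia (r or p). Evaluate φ at each world:
  s0 (successors {s0, s1, s2, s3}): φ is true.
  s1 (successors {s0, s1, s2, s3, s4, s5, s6, s7}): φ is true.
  s2 (successors {s0, s1, s2, s3, s4, s6}): φ is true.
  s3 (successors {s0, s1, s2, s3, s4, s6}): φ is true.
  s4 (successors {s1, s2, s3, s4, s5, s6}): φ is true.
  s5 (successors {s0, s2, s3, s5, s7}): φ is true.
  s6 (successors {s1, s2, s4, s5, s6, s7}): φ is true.
  s7 (successors {s0, s3, s7}): φ is true.
  s8 (successors {s1, s3, s6, s8}): φ is true.
Detail at s0 (witness):
  At s0: s is true, Dia (r or p) is true, so s or Dia (r or p) is true.
    At s0: Dia (r or p) requires r or p at some successor in {s0, s1, s2, s3}.
      r or p holds at s0, so Dia (r or p) is true at s0.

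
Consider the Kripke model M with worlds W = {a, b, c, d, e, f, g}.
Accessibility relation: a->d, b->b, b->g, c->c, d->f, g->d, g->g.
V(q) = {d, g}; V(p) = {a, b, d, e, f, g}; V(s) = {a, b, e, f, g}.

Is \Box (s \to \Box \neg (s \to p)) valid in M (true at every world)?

No

Let φ = \Box (s \to \Box \neg (s \to p)). Evaluate φ at each world:
  a (successors {d}): φ is true.
  b (successors {b, g}): φ is false.
  c (successors {c}): φ is true.
  d (successors {f}): φ is true.
  e (successors ∅): φ is true.
  f (successors ∅): φ is true.
  g (successors {d, g}): φ is false.
Detail at b (counterexample):
  At b: \Box (s \to \Box \neg (s \to p)) requires s \to \Box \neg (s \to p) at every successor {b, g}.
    s \to \Box \neg (s \to p) fails at b, so \Box (s \to \Box \neg (s \to p)) is false at b.
      At b: s is true, \Box \neg (s \to p) is false, so s \to \Box \neg (s \to p) is false.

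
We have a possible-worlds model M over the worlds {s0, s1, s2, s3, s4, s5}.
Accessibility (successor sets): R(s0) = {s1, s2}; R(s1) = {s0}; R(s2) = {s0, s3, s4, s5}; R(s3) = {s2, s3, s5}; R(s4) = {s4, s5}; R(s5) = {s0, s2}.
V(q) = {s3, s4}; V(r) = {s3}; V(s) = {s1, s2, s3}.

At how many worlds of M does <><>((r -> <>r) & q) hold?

5

Recall that <>ψ holds at a world iff ψ holds at some accessible world.
Let φ = <><>((r -> <>r) & q). Evaluate φ at each world:
  s0 (successors {s1, s2}): φ is true.
  s1 (successors {s0}): φ is false.
  s2 (successors {s0, s3, s4, s5}): φ is true.
  s3 (successors {s2, s3, s5}): φ is true.
  s4 (successors {s4, s5}): φ is true.
  s5 (successors {s0, s2}): φ is true.
For instance, at s0:
  At s0: <><>((r -> <>r) & q) requires <>((r -> <>r) & q) at some successor in {s1, s2}.
    <>((r -> <>r) & q) holds at s2, so <><>((r -> <>r) & q) is true at s0.
      At s2: <>((r -> <>r) & q) requires (r -> <>r) & q at some successor in {s0, s3, s4, s5}.
        (r -> <>r) & q holds at s3, so <>((r -> <>r) & q) is true at s2.
Satisfying worlds: {s0, s2, s3, s4, s5}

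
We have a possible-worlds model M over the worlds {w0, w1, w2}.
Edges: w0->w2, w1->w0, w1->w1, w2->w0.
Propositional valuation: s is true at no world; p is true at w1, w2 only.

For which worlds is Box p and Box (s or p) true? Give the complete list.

Let φ = Box p and Box (s or p). Evaluate φ at each world:
  w0 (successors {w2}): φ is true.
  w1 (successors {w0, w1}): φ is false.
  w2 (successors {w0}): φ is false.
For instance, at w0:
  At w0: Box p is true, Box (s or p) is true, so Box p and Box (s or p) is true.
    At w0: Box p requires p at every successor {w2}.
      At w2: p is true.
    So Box p is true at w0.
    At w0: Box (s or p) requires s or p at every successor {w2}.
      At w2: s or p is true.
    So Box (s or p) is true at w0.
Satisfying worlds: {w0}

w0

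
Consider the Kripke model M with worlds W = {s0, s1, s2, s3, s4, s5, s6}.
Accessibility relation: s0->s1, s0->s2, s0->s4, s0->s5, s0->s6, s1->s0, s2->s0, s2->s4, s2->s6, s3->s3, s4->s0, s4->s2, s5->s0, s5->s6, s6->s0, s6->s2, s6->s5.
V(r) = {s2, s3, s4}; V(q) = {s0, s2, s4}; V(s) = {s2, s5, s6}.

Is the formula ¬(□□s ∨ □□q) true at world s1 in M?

At s1: □□s ∨ □□q is false, so ¬(□□s ∨ □□q) is true.
  At s1: □□s is false, □□q is false, so □□s ∨ □□q is false.
    At s1: □□s requires □s at every successor {s0}.
      □s fails at s0, so □□s is false at s1.
    At s1: □□q requires □q at every successor {s0}.
      □q fails at s0, so □□q is false at s1.

Yes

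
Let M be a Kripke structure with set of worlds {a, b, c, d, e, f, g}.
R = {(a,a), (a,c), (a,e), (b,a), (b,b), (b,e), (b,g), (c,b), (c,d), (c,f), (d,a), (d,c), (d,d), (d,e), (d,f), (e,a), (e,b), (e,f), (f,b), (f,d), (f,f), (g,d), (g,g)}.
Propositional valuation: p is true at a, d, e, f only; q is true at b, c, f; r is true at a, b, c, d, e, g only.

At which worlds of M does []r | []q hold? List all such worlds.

Let φ = []r | []q. Evaluate φ at each world:
  a (successors {a, c, e}): φ is true.
  b (successors {a, b, e, g}): φ is true.
  c (successors {b, d, f}): φ is false.
  d (successors {a, c, d, e, f}): φ is false.
  e (successors {a, b, f}): φ is false.
  f (successors {b, d, f}): φ is false.
  g (successors {d, g}): φ is true.
For instance, at a:
  At a: []r is true, []q is false, so []r | []q is true.
    At a: []r requires r at every successor {a, c, e}.
      At a: r is true.
      At c: r is true.
      At e: r is true.
    So []r is true at a.
    At a: []q requires q at every successor {a, c, e}.
      q fails at a, so []q is false at a.
Satisfying worlds: {a, b, g}

a, b, g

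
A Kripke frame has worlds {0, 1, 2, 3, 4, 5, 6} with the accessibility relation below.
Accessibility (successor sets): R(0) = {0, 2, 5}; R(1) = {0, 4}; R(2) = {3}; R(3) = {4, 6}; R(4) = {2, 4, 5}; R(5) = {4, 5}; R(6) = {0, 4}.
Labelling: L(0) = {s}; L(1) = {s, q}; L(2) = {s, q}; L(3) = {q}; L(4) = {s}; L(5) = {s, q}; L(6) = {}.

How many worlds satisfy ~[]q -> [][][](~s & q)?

Let φ = ~[]q -> [][][](~s & q). Evaluate φ at each world:
  0 (successors {0, 2, 5}): φ is false.
  1 (successors {0, 4}): φ is false.
  2 (successors {3}): φ is true.
  3 (successors {4, 6}): φ is false.
  4 (successors {2, 4, 5}): φ is false.
  5 (successors {4, 5}): φ is false.
  6 (successors {0, 4}): φ is false.
For instance, at 2:
  At 2: ~[]q is false, [][][](~s & q) is false, so ~[]q -> [][][](~s & q) is true.
    At 2: []q is true, so ~[]q is false.
      At 2: []q requires q at every successor {3}.
        At 3: q is true.
      So []q is true at 2.
    At 2: [][][](~s & q) requires [][](~s & q) at every successor {3}.
      [][](~s & q) fails at 3, so [][][](~s & q) is false at 2.
Satisfying worlds: {2}

1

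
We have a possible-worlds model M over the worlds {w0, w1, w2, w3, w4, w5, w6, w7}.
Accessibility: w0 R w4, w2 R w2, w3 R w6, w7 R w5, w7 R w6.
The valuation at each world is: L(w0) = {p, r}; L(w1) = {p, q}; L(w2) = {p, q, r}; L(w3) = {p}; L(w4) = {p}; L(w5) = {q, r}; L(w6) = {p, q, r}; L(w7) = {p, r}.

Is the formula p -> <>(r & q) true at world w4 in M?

No

At w4: p is true, <>(r & q) is false, so p -> <>(r & q) is false.
  At w4: no accessible worlds, so <>(r & q) is false.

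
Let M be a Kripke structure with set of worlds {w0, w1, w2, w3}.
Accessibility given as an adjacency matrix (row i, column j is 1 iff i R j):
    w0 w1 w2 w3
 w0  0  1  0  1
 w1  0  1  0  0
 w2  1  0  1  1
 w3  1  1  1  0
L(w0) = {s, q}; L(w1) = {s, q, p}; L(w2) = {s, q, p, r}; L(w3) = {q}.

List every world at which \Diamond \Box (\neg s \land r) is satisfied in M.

none

Recall that \Box ψ holds at a world iff ψ holds at every accessible world, and \Diamond ψ holds iff ψ holds at some accessible world.
Let φ = \Diamond \Box (\neg s \land r). Evaluate φ at each world:
  w0 (successors {w1, w3}): φ is false.
  w1 (successors {w1}): φ is false.
  w2 (successors {w0, w2, w3}): φ is false.
  w3 (successors {w0, w1, w2}): φ is false.
For instance, at w1:
  At w1: \Diamond \Box (\neg s \land r) requires \Box (\neg s \land r) at some successor in {w1}.
    At w1: \Box (\neg s \land r) is false.
  So \Diamond \Box (\neg s \land r) is false at w1.
Satisfying worlds: none.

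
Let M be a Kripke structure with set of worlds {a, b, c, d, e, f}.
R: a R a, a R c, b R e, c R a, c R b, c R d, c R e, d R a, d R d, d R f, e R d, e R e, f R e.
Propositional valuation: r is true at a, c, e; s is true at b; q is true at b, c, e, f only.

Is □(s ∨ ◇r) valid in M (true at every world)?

Let φ = □(s ∨ ◇r). Evaluate φ at each world:
  a (successors {a, c}): φ is true.
  b (successors {e}): φ is true.
  c (successors {a, b, d, e}): φ is true.
  d (successors {a, d, f}): φ is true.
  e (successors {d, e}): φ is true.
  f (successors {e}): φ is true.
For instance, at c:
  At c: □(s ∨ ◇r) requires s ∨ ◇r at every successor {a, b, d, e}.
    At a: s ∨ ◇r is true.
    At b: s ∨ ◇r is true.
    At d: s ∨ ◇r is true.
    At e: s ∨ ◇r is true.
  So □(s ∨ ◇r) is true at c.

Yes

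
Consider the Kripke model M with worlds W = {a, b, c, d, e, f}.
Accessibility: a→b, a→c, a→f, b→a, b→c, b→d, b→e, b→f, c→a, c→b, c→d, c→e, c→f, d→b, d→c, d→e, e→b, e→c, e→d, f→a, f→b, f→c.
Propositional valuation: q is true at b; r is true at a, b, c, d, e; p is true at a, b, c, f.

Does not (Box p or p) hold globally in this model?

No

Let φ = not (Box p or p). Evaluate φ at each world:
  a (successors {b, c, f}): φ is false.
  b (successors {a, c, d, e, f}): φ is false.
  c (successors {a, b, d, e, f}): φ is false.
  d (successors {b, c, e}): φ is true.
  e (successors {b, c, d}): φ is true.
  f (successors {a, b, c}): φ is false.
Detail at a (counterexample):
  At a: Box p or p is true, so not (Box p or p) is false.
    At a: Box p is true, p is true, so Box p or p is true.
      At a: Box p requires p at every successor {b, c, f}.
        At b: p is true.
        At c: p is true.
        At f: p is true.
      So Box p is true at a.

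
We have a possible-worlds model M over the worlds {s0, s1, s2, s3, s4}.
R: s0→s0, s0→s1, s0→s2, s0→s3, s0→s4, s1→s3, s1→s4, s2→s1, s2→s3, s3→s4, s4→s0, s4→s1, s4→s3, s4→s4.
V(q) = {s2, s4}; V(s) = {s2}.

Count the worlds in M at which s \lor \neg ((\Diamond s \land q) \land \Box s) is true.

5

Recall that \Box ψ holds at a world iff ψ holds at every accessible world, and \Diamond ψ holds iff ψ holds at some accessible world.
Let φ = s \lor \neg ((\Diamond s \land q) \land \Box s). Evaluate φ at each world:
  s0 (successors {s0, s1, s2, s3, s4}): φ is true.
  s1 (successors {s3, s4}): φ is true.
  s2 (successors {s1, s3}): φ is true.
  s3 (successors {s4}): φ is true.
  s4 (successors {s0, s1, s3, s4}): φ is true.
For instance, at s0:
  At s0: s is false, \neg ((\Diamond s \land q) \land \Box s) is true, so s \lor \neg ((\Diamond s \land q) \land \Box s) is true.
    At s0: (\Diamond s \land q) \land \Box s is false, so \neg ((\Diamond s \land q) \land \Box s) is true.
      At s0: \Diamond s \land q is false, \Box s is false, so (\Diamond s \land q) \land \Box s is false.
Satisfying worlds: {s0, s1, s2, s3, s4}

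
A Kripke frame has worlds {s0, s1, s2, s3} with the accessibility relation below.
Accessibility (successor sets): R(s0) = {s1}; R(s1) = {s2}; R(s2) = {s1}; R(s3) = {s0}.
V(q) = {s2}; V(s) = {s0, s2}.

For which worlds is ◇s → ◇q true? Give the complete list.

Recall that ◇ψ holds at a world iff ψ holds at some accessible world.
Let φ = ◇s → ◇q. Evaluate φ at each world:
  s0 (successors {s1}): φ is true.
  s1 (successors {s2}): φ is true.
  s2 (successors {s1}): φ is true.
  s3 (successors {s0}): φ is false.
For instance, at s2:
  At s2: ◇s is false, ◇q is false, so ◇s → ◇q is true.
    At s2: ◇s requires s at some successor in {s1}.
      At s1: s is false.
    So ◇s is false at s2.
    At s2: ◇q requires q at some successor in {s1}.
      At s1: q is false.
    So ◇q is false at s2.
Satisfying worlds: {s0, s1, s2}

s0, s1, s2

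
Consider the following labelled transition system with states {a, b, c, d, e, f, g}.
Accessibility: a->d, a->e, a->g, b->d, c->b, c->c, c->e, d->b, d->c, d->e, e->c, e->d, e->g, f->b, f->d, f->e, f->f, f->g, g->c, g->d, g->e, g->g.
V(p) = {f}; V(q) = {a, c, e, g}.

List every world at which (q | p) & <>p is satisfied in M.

f

Recall that <>ψ holds at a world iff ψ holds at some accessible world.
Let φ = (q | p) & <>p. Evaluate φ at each world:
  a (successors {d, e, g}): φ is false.
  b (successors {d}): φ is false.
  c (successors {b, c, e}): φ is false.
  d (successors {b, c, e}): φ is false.
  e (successors {c, d, g}): φ is false.
  f (successors {b, d, e, f, g}): φ is true.
  g (successors {c, d, e, g}): φ is false.
For instance, at e:
  At e: q | p is true, <>p is false, so (q | p) & <>p is false.
    At e: <>p requires p at some successor in {c, d, g}.
      At c: p is false.
      At d: p is false.
      At g: p is false.
    So <>p is false at e.
Satisfying worlds: {f}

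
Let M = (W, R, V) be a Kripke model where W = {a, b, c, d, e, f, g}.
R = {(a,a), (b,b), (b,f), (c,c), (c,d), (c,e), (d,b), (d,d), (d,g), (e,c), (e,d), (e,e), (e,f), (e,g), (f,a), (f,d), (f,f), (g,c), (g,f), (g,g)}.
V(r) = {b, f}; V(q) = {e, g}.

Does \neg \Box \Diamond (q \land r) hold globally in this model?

Yes

Let φ = \neg \Box \Diamond (q \land r). Evaluate φ at each world:
  a (successors {a}): φ is true.
  b (successors {b, f}): φ is true.
  c (successors {c, d, e}): φ is true.
  d (successors {b, d, g}): φ is true.
  e (successors {c, d, e, f, g}): φ is true.
  f (successors {a, d, f}): φ is true.
  g (successors {c, f, g}): φ is true.
For instance, at g:
  At g: \Box \Diamond (q \land r) is false, so \neg \Box \Diamond (q \land r) is true.
    At g: \Box \Diamond (q \land r) requires \Diamond (q \land r) at every successor {c, f, g}.
      \Diamond (q \land r) fails at c, so \Box \Diamond (q \land r) is false at g.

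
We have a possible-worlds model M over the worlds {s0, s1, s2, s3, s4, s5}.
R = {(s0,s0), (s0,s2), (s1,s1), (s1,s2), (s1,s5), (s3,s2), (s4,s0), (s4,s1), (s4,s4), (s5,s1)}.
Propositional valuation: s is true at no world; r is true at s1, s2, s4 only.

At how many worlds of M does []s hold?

Let φ = []s. Evaluate φ at each world:
  s0 (successors {s0, s2}): φ is false.
  s1 (successors {s1, s2, s5}): φ is false.
  s2 (successors ∅): φ is true.
  s3 (successors {s2}): φ is false.
  s4 (successors {s0, s1, s4}): φ is false.
  s5 (successors {s1}): φ is false.
For instance, at s0:
  At s0: []s requires s at every successor {s0, s2}.
    s fails at s0, so []s is false at s0.
Satisfying worlds: {s2}

1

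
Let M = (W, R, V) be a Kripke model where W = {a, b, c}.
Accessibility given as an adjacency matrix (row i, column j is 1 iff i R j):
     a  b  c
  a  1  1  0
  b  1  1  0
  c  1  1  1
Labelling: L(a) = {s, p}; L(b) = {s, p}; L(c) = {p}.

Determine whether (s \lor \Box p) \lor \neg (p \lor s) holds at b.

Yes

Recall that \Box ψ holds at a world iff ψ holds at every accessible world, and \Diamond ψ holds iff ψ holds at some accessible world.
At b: s \lor \Box p is true, \neg (p \lor s) is false, so (s \lor \Box p) \lor \neg (p \lor s) is true.
  At b: s is true, \Box p is true, so s \lor \Box p is true.
    At b: \Box p requires p at every successor {a, b}.
      At a: p is true.
      At b: p is true.
    So \Box p is true at b.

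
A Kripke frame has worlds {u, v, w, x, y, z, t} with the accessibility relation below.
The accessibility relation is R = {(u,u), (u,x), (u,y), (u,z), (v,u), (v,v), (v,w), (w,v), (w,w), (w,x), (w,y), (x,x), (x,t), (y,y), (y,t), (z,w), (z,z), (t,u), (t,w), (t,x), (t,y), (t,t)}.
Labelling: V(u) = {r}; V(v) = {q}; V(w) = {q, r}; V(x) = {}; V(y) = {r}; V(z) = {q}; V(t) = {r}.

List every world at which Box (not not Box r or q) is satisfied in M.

Let φ = Box (not not Box r or q). Evaluate φ at each world:
  u (successors {u, x, y, z}): φ is false.
  v (successors {u, v, w}): φ is false.
  w (successors {v, w, x, y}): φ is false.
  x (successors {x, t}): φ is false.
  y (successors {y, t}): φ is false.
  z (successors {w, z}): φ is true.
  t (successors {u, w, x, y, t}): φ is false.
For instance, at y:
  At y: Box (not not Box r or q) requires not not Box r or q at every successor {y, t}.
    not not Box r or q fails at t, so Box (not not Box r or q) is false at y.
      At t: not not Box r is false, q is false, so not not Box r or q is false.
Satisfying worlds: {z}

z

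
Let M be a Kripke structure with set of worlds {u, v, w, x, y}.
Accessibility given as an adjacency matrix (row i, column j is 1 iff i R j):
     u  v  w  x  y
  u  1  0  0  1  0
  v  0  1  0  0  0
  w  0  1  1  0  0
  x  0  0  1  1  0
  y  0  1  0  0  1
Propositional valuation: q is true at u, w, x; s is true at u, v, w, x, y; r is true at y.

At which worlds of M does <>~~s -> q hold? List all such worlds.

u, w, x

Let φ = <>~~s -> q. Evaluate φ at each world:
  u (successors {u, x}): φ is true.
  v (successors {v}): φ is false.
  w (successors {v, w}): φ is true.
  x (successors {w, x}): φ is true.
  y (successors {v, y}): φ is false.
For instance, at u:
  At u: <>~~s is true, q is true, so <>~~s -> q is true.
    At u: <>~~s requires ~~s at some successor in {u, x}.
      ~~s holds at u, so <>~~s is true at u.
Satisfying worlds: {u, w, x}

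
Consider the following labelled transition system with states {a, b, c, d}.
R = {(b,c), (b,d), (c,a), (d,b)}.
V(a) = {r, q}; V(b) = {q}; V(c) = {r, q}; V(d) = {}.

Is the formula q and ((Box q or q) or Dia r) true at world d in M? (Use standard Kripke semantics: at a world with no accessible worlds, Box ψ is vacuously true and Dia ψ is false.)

No

Recall that Box ψ holds at a world iff ψ holds at every accessible world, and Dia ψ holds iff ψ holds at some accessible world.
At d: q is false, (Box q or q) or Dia r is true, so q and ((Box q or q) or Dia r) is false.
  At d: Box q or q is true, Dia r is false, so (Box q or q) or Dia r is true.
    At d: Box q is true, q is false, so Box q or q is true.
      At d: Box q requires q at every successor {b}.
        At b: q is true.
      So Box q is true at d.
    At d: Dia r requires r at some successor in {b}.
      At b: r is false.
    So Dia r is false at d.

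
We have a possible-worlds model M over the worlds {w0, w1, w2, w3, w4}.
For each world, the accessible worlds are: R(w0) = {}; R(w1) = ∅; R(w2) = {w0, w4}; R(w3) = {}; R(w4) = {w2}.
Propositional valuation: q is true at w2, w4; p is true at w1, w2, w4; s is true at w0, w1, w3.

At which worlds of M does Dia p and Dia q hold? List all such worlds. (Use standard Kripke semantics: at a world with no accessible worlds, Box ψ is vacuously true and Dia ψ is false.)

Recall that Dia ψ holds at a world iff ψ holds at some accessible world.
Let φ = Dia p and Dia q. Evaluate φ at each world:
  w0 (successors ∅): φ is false.
  w1 (successors ∅): φ is false.
  w2 (successors {w0, w4}): φ is true.
  w3 (successors ∅): φ is false.
  w4 (successors {w2}): φ is true.
For instance, at w4:
  At w4: Dia p is true, Dia q is true, so Dia p and Dia q is true.
    At w4: Dia p requires p at some successor in {w2}.
      p holds at w2, so Dia p is true at w4.
    At w4: Dia q requires q at some successor in {w2}.
      q holds at w2, so Dia q is true at w4.
Satisfying worlds: {w2, w4}

w2, w4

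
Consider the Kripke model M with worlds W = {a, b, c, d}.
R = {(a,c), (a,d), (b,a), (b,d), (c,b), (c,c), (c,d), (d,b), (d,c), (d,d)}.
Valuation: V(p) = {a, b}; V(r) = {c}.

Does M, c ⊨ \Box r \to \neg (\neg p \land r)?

At c: \Box r is false, \neg (\neg p \land r) is false, so \Box r \to \neg (\neg p \land r) is true.
  At c: \Box r requires r at every successor {b, c, d}.
    r fails at b, so \Box r is false at c.

Yes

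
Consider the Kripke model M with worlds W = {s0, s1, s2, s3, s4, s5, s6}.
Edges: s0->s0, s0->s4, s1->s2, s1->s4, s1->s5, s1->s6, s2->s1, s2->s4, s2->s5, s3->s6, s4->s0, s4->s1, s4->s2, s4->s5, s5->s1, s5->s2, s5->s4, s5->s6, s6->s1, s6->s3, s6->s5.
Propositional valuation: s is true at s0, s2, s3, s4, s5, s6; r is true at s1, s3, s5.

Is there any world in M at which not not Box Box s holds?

Let φ = not not Box Box s. Evaluate φ at each world:
  s0 (successors {s0, s4}): φ is false.
  s1 (successors {s2, s4, s5, s6}): φ is false.
  s2 (successors {s1, s4, s5}): φ is false.
  s3 (successors {s6}): φ is false.
  s4 (successors {s0, s1, s2, s5}): φ is false.
  s5 (successors {s1, s2, s4, s6}): φ is false.
  s6 (successors {s1, s3, s5}): φ is false.
For instance, at s1:
  At s1: not Box Box s is true, so not not Box Box s is false.
    At s1: Box Box s is false, so not Box Box s is true.
      At s1: Box Box s requires Box s at every successor {s2, s4, s5, s6}.
        Box s fails at s2, so Box Box s is false at s1.

No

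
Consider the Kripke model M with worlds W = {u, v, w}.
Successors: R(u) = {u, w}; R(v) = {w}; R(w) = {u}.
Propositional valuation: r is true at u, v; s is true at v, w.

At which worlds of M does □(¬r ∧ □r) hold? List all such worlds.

Let φ = □(¬r ∧ □r). Evaluate φ at each world:
  u (successors {u, w}): φ is false.
  v (successors {w}): φ is true.
  w (successors {u}): φ is false.
For instance, at u:
  At u: □(¬r ∧ □r) requires ¬r ∧ □r at every successor {u, w}.
    ¬r ∧ □r fails at u, so □(¬r ∧ □r) is false at u.
      At u: ¬r is false, □r is false, so ¬r ∧ □r is false.
Satisfying worlds: {v}

v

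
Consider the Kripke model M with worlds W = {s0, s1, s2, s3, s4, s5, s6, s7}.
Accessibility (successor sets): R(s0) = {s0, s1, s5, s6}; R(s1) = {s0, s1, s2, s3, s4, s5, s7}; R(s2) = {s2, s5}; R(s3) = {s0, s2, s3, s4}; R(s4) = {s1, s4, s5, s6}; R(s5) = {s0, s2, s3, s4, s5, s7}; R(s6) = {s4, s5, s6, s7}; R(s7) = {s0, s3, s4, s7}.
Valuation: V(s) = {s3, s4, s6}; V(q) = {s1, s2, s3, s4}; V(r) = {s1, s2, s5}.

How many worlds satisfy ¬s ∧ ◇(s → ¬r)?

5

Let φ = ¬s ∧ ◇(s → ¬r). Evaluate φ at each world:
  s0 (successors {s0, s1, s5, s6}): φ is true.
  s1 (successors {s0, s1, s2, s3, s4, s5, s7}): φ is true.
  s2 (successors {s2, s5}): φ is true.
  s3 (successors {s0, s2, s3, s4}): φ is false.
  s4 (successors {s1, s4, s5, s6}): φ is false.
  s5 (successors {s0, s2, s3, s4, s5, s7}): φ is true.
  s6 (successors {s4, s5, s6, s7}): φ is false.
  s7 (successors {s0, s3, s4, s7}): φ is true.
For instance, at s3:
  At s3: ¬s is false, ◇(s → ¬r) is true, so ¬s ∧ ◇(s → ¬r) is false.
    At s3: ◇(s → ¬r) requires s → ¬r at some successor in {s0, s2, s3, s4}.
      s → ¬r holds at s0, so ◇(s → ¬r) is true at s3.
Satisfying worlds: {s0, s1, s2, s5, s7}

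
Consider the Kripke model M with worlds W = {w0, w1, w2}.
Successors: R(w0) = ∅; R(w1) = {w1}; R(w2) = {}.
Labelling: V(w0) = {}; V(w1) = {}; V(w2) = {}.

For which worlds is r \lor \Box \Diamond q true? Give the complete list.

w0, w2

Let φ = r \lor \Box \Diamond q. Evaluate φ at each world:
  w0 (successors ∅): φ is true.
  w1 (successors {w1}): φ is false.
  w2 (successors ∅): φ is true.
For instance, at w1:
  At w1: r is false, \Box \Diamond q is false, so r \lor \Box \Diamond q is false.
    At w1: \Box \Diamond q requires \Diamond q at every successor {w1}.
      \Diamond q fails at w1, so \Box \Diamond q is false at w1.
Satisfying worlds: {w0, w2}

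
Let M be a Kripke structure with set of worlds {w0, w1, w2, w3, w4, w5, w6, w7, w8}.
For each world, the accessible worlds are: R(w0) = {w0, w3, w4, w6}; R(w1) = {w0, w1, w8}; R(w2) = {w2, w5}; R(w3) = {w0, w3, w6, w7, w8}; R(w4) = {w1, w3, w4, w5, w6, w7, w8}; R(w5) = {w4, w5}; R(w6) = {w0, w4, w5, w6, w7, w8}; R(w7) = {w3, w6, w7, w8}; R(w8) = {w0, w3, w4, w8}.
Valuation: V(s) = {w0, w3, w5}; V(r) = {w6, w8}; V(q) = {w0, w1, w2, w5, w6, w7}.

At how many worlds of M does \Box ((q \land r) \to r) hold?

9

Let φ = \Box ((q \land r) \to r). Evaluate φ at each world:
  w0 (successors {w0, w3, w4, w6}): φ is true.
  w1 (successors {w0, w1, w8}): φ is true.
  w2 (successors {w2, w5}): φ is true.
  w3 (successors {w0, w3, w6, w7, w8}): φ is true.
  w4 (successors {w1, w3, w4, w5, w6, w7, w8}): φ is true.
  w5 (successors {w4, w5}): φ is true.
  w6 (successors {w0, w4, w5, w6, w7, w8}): φ is true.
  w7 (successors {w3, w6, w7, w8}): φ is true.
  w8 (successors {w0, w3, w4, w8}): φ is true.
For instance, at w4:
  At w4: \Box ((q \land r) \to r) requires (q \land r) \to r at every successor {w1, w3, w4, w5, w6, w7, w8}.
    At w1: (q \land r) \to r is true.
    At w3: (q \land r) \to r is true.
    At w4: (q \land r) \to r is true.
    At w5: (q \land r) \to r is true.
    At w6: (q \land r) \to r is true.
    At w7: (q \land r) \to r is true.
    At w8: (q \land r) \to r is true.
  So \Box ((q \land r) \to r) is true at w4.
Satisfying worlds: {w0, w1, w2, w3, w4, w5, w6, w7, w8}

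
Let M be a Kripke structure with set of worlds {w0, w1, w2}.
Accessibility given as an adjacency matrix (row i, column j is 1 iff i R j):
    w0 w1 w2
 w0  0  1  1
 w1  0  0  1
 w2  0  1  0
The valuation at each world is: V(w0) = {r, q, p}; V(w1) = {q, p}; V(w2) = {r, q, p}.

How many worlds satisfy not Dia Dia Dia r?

1

Recall that Dia ψ holds at a world iff ψ holds at some accessible world.
Let φ = not Dia Dia Dia r. Evaluate φ at each world:
  w0 (successors {w1, w2}): φ is false.
  w1 (successors {w2}): φ is false.
  w2 (successors {w1}): φ is true.
For instance, at w1:
  At w1: Dia Dia Dia r is true, so not Dia Dia Dia r is false.
    At w1: Dia Dia Dia r requires Dia Dia r at some successor in {w2}.
      Dia Dia r holds at w2, so Dia Dia Dia r is true at w1.
Satisfying worlds: {w2}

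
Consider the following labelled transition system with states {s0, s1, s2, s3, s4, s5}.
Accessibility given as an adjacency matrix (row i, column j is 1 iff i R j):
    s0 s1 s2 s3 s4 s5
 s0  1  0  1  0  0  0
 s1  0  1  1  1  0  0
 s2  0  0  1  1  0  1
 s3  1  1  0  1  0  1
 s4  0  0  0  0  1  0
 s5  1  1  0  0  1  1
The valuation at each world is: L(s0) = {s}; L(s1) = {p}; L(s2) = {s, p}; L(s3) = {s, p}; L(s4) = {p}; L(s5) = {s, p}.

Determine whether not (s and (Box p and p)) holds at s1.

Yes

Recall that Box ψ holds at a world iff ψ holds at every accessible world, and Dia ψ holds iff ψ holds at some accessible world.
At s1: s and (Box p and p) is false, so not (s and (Box p and p)) is true.
  At s1: s is false, Box p and p is true, so s and (Box p and p) is false.
    At s1: Box p is true, p is true, so Box p and p is true.
      At s1: Box p requires p at every successor {s1, s2, s3}.
        At s1: p is true.
        At s2: p is true.
        At s3: p is true.
      So Box p is true at s1.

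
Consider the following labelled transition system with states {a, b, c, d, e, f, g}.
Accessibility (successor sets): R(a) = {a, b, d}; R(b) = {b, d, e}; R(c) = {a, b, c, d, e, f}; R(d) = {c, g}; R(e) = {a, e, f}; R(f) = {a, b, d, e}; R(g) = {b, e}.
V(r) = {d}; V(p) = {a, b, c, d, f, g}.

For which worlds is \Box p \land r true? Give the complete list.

d

Recall that \Box ψ holds at a world iff ψ holds at every accessible world, and \Diamond ψ holds iff ψ holds at some accessible world.
Let φ = \Box p \land r. Evaluate φ at each world:
  a (successors {a, b, d}): φ is false.
  b (successors {b, d, e}): φ is false.
  c (successors {a, b, c, d, e, f}): φ is false.
  d (successors {c, g}): φ is true.
  e (successors {a, e, f}): φ is false.
  f (successors {a, b, d, e}): φ is false.
  g (successors {b, e}): φ is false.
For instance, at a:
  At a: \Box p is true, r is false, so \Box p \land r is false.
    At a: \Box p requires p at every successor {a, b, d}.
      At a: p is true.
      At b: p is true.
      At d: p is true.
    So \Box p is true at a.
Satisfying worlds: {d}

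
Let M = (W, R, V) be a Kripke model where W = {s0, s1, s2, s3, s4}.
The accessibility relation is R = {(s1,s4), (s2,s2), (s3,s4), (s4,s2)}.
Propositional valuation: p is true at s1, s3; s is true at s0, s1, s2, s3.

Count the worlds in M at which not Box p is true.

Recall that Box ψ holds at a world iff ψ holds at every accessible world, and Dia ψ holds iff ψ holds at some accessible world.
Let φ = not Box p. Evaluate φ at each world:
  s0 (successors ∅): φ is false.
  s1 (successors {s4}): φ is true.
  s2 (successors {s2}): φ is true.
  s3 (successors {s4}): φ is true.
  s4 (successors {s2}): φ is true.
For instance, at s3:
  At s3: Box p is false, so not Box p is true.
    At s3: Box p requires p at every successor {s4}.
      p fails at s4, so Box p is false at s3.
Satisfying worlds: {s1, s2, s3, s4}

4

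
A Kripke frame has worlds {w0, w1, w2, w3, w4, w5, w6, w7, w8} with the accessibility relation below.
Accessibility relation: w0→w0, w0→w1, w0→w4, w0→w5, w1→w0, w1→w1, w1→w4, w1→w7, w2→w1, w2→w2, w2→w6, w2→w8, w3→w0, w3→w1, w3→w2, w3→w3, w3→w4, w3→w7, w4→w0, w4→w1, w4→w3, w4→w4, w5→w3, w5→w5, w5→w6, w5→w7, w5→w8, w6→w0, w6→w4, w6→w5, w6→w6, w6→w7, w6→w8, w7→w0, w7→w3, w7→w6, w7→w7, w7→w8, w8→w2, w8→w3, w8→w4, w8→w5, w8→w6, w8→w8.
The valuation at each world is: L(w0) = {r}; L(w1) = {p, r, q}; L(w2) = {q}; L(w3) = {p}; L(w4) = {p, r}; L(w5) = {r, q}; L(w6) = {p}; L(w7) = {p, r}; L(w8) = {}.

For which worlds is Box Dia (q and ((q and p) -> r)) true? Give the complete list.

w0, w2, w4, w8

Let φ = Box Dia (q and ((q and p) -> r)). Evaluate φ at each world:
  w0 (successors {w0, w1, w4, w5}): φ is true.
  w1 (successors {w0, w1, w4, w7}): φ is false.
  w2 (successors {w1, w2, w6, w8}): φ is true.
  w3 (successors {w0, w1, w2, w3, w4, w7}): φ is false.
  w4 (successors {w0, w1, w3, w4}): φ is true.
  w5 (successors {w3, w5, w6, w7, w8}): φ is false.
  w6 (successors {w0, w4, w5, w6, w7, w8}): φ is false.
  w7 (successors {w0, w3, w6, w7, w8}): φ is false.
  w8 (successors {w2, w3, w4, w5, w6, w8}): φ is true.
For instance, at w5:
  At w5: Box Dia (q and ((q and p) -> r)) requires Dia (q and ((q and p) -> r)) at every successor {w3, w5, w6, w7, w8}.
    Dia (q and ((q and p) -> r)) fails at w7, so Box Dia (q and ((q and p) -> r)) is false at w5.
      At w7: Dia (q and ((q and p) -> r)) requires q and ((q and p) -> r) at some successor in {w0, w3, w6, w7, w8}.
        At w0: q and ((q and p) -> r) is false.
        At w3: q and ((q and p) -> r) is false.
        At w6: q and ((q and p) -> r) is false.
        At w7: q and ((q and p) -> r) is false.
        At w8: q and ((q and p) -> r) is false.
      So Dia (q and ((q and p) -> r)) is false at w7.
Satisfying worlds: {w0, w2, w4, w8}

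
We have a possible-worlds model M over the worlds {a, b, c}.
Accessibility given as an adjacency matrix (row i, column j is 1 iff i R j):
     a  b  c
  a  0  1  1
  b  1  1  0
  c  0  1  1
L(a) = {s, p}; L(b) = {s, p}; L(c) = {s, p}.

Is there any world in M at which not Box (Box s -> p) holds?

No

Recall that Box ψ holds at a world iff ψ holds at every accessible world, and Dia ψ holds iff ψ holds at some accessible world.
Let φ = not Box (Box s -> p). Evaluate φ at each world:
  a (successors {b, c}): φ is false.
  b (successors {a, b}): φ is false.
  c (successors {b, c}): φ is false.
For instance, at b:
  At b: Box (Box s -> p) is true, so not Box (Box s -> p) is false.
    At b: Box (Box s -> p) requires Box s -> p at every successor {a, b}.
      At a: Box s -> p is true.
      At b: Box s -> p is true.
    So Box (Box s -> p) is true at b.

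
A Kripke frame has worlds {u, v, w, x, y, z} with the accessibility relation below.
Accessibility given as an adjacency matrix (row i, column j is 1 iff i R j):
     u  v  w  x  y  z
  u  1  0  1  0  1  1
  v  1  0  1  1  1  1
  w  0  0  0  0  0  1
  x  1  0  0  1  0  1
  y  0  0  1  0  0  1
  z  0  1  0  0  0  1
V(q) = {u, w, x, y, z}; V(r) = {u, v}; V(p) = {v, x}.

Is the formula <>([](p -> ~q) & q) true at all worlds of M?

Yes

Let φ = <>([](p -> ~q) & q). Evaluate φ at each world:
  u (successors {u, w, y, z}): φ is true.
  v (successors {u, w, x, y, z}): φ is true.
  w (successors {z}): φ is true.
  x (successors {u, x, z}): φ is true.
  y (successors {w, z}): φ is true.
  z (successors {v, z}): φ is true.
For instance, at v:
  At v: <>([](p -> ~q) & q) requires [](p -> ~q) & q at some successor in {u, w, x, y, z}.
    [](p -> ~q) & q holds at u, so <>([](p -> ~q) & q) is true at v.
      At u: [](p -> ~q) is true, q is true, so [](p -> ~q) & q is true.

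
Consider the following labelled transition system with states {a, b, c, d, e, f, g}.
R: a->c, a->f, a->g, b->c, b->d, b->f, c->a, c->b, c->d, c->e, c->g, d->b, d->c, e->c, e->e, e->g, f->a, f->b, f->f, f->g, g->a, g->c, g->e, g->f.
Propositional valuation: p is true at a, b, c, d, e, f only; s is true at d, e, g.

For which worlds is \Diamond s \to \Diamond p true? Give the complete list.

Recall that \Diamond ψ holds at a world iff ψ holds at some accessible world.
Let φ = \Diamond s \to \Diamond p. Evaluate φ at each world:
  a (successors {c, f, g}): φ is true.
  b (successors {c, d, f}): φ is true.
  c (successors {a, b, d, e, g}): φ is true.
  d (successors {b, c}): φ is true.
  e (successors {c, e, g}): φ is true.
  f (successors {a, b, f, g}): φ is true.
  g (successors {a, c, e, f}): φ is true.
For instance, at g:
  At g: \Diamond s is true, \Diamond p is true, so \Diamond s \to \Diamond p is true.
    At g: \Diamond s requires s at some successor in {a, c, e, f}.
      s holds at e, so \Diamond s is true at g.
    At g: \Diamond p requires p at some successor in {a, c, e, f}.
      p holds at a, so \Diamond p is true at g.
Satisfying worlds: {a, b, c, d, e, f, g}

a, b, c, d, e, f, g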